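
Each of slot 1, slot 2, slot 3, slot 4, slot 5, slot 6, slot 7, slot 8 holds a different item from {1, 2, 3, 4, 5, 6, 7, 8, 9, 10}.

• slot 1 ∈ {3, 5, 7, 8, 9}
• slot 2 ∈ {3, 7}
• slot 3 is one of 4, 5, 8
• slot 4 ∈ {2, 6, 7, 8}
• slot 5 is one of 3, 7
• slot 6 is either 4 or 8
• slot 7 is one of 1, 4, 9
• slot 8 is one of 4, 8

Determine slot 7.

1

The 2 variables slot 2 and slot 5 are confined to {3, 7}, which locks those values in; drop them from slot 1, slot 4.
The 2 variables slot 6 and slot 8 are confined to {4, 8}, which locks those values in; drop them from slot 1, slot 3, slot 4, slot 7.
slot 3 must be 5 (only option left). Strike 5 from slot 1.
slot 1 must be 9 (only option left). Eliminate 9 elsewhere: slot 7.
So slot 7 = 1.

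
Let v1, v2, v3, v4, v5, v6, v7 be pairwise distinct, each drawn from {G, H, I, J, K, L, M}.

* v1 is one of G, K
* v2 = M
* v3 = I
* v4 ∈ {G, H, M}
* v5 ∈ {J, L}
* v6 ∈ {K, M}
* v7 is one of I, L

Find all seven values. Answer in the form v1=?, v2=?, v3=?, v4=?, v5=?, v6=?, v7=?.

v1=G, v2=M, v3=I, v4=H, v5=J, v6=K, v7=L

v2 must be M (only option left). So v4, v6 can't be M.
v3's domain is down to {I}, so v3 = I. Eliminate I elsewhere: v7.
v6 has just one choice, so v6 = K. Eliminate K elsewhere: v1.
v7's domain is down to {L}, so v7 = L. Remove L from v5.
That leaves v1 = G. So v4 can't be G.
v4's domain is down to {H}, so v4 = H.
v5 must be J (only option left).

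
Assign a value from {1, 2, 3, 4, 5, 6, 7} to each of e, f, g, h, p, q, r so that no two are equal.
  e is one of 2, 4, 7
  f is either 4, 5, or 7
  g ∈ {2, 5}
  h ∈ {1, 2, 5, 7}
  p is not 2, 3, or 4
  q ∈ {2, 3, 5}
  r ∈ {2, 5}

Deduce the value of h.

The 7 variables draw from only 7 values {1, 2, 3, 4, 5, 6, 7}, so each is used; only q can be 3, hence q = 3.
The 6 still-open variables draw from only 6 values {1, 2, 4, 5, 6, 7}, so each is used; only p can be 6, hence p = 6.
The 5 still-open variables together cover exactly {1, 2, 4, 5, 7} — 5 values for 5 variables — and 1 appears only in h's list, so h = 1.

1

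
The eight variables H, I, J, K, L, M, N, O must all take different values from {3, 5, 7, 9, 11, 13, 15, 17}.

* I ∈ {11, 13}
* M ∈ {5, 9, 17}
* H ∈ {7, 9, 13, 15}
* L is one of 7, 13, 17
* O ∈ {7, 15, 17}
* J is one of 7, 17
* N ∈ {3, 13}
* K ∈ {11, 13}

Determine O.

15

The 8 variables together cover exactly {3, 5, 7, 9, 11, 13, 15, 17} — 8 values for 8 variables — and 3 appears only in N's list, so N = 3.
The 7 still-open variables together cover exactly {5, 7, 9, 11, 13, 15, 17} — 7 values for 7 variables — and 5 appears only in M's list, so M = 5.
The 6 still-open variables together cover exactly {7, 9, 11, 13, 15, 17} — 6 values for 6 variables — and 9 appears only in H's list, so H = 9.
The 5 still-open variables draw from only 5 values {7, 11, 13, 15, 17}, so each is used; only O can be 15, hence O = 15.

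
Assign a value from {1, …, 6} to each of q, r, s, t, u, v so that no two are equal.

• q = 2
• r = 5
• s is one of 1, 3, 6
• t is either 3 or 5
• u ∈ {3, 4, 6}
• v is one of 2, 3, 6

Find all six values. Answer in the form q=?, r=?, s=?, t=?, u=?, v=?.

q has just one choice, so q = 2. Eliminate 2 elsewhere: v.
That leaves r = 5. Remove 5 from t.
t's domain is down to {3}, so t = 3. So s, u, v can't be 3.
v's domain is down to {6}, so v = 6. So s, u can't be 6.
s has just one choice, so s = 1.
u's domain is down to {4}, so u = 4.

q=2, r=5, s=1, t=3, u=4, v=6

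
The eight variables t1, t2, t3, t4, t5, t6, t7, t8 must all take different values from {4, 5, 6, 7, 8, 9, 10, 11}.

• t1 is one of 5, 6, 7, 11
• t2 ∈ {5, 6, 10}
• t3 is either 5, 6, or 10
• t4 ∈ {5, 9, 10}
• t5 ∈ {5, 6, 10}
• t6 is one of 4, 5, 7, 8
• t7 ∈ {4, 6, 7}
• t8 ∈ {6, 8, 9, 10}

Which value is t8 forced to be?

8

Among the 8 variables, 11 fits only t1 (and all 8 values in {4, 5, 6, 7, 8, 9, 10, 11} must be used), so t1 = 11.
t2, t3, t5 between them cover only {5, 6, 10} — a naked triple. Remove those values from t4, t6, t7, t8.
t4 must be 9 (only option left). So t8 can't be 9.
So t8 = 8.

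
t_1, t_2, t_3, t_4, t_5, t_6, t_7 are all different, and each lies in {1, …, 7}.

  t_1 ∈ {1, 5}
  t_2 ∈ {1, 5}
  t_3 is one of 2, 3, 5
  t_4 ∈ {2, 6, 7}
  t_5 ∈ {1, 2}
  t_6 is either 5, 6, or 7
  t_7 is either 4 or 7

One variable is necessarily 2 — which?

The 7 variables draw from only 7 values {1, 2, 3, 4, 5, 6, 7}, so each is used; only t_3 can be 3, hence t_3 = 3.
Among the 6 still-open variables, 4 fits only t_7 (and all 6 values in {1, 2, 4, 5, 6, 7} must be used), so t_7 = 4.
The 2 variables t_1 and t_2 are confined to {1, 5}, which locks those values in; drop them from t_5, t_6.
So 2 goes to t_5.

t_5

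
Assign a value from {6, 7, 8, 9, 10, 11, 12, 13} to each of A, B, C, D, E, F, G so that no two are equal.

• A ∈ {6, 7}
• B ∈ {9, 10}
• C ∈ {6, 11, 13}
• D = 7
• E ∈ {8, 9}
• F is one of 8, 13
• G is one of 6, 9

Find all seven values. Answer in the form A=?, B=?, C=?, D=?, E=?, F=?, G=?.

D must be 7 (only option left). Eliminate 7 elsewhere: A.
A has just one choice, so A = 6. Strike 6 from C, G.
G must be 9 (only option left). Strike 9 from B, E.
B must be 10 (only option left).
E has just one choice, so E = 8. Strike 8 from F.
F's domain is down to {13}, so F = 13. Remove 13 from C.
C's domain is down to {11}, so C = 11.

A=6, B=10, C=11, D=7, E=8, F=13, G=9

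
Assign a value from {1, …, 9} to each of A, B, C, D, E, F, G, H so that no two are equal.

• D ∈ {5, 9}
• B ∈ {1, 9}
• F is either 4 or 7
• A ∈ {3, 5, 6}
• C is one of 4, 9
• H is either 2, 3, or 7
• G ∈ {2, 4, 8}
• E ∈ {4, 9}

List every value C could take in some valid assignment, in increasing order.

4, 9

C and E between them cover only {4, 9} — a naked pair. Remove those values from B, D, F, G.
B has just one choice, so B = 1.
D must be 5 (only option left). Strike 5 from A.
F has just one choice, so F = 7. Eliminate 7 elsewhere: H.
No further eliminations apply; C can still be any of 4, 9.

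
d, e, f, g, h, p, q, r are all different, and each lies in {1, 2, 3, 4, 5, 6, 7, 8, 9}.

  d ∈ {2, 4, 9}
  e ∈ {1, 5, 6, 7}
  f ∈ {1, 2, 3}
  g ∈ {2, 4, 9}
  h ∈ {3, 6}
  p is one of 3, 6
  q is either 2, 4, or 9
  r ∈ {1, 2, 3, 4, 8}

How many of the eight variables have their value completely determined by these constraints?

2

h and p share exactly the 2 values {3, 6}; by pigeonhole those values go to them, so strike 3, 6 from e, f, r.
The 3 variables d, g, q are confined to {2, 4, 9}, which locks those values in; drop them from f, r.
f must be 1 (only option left). Eliminate 1 elsewhere: e, r.
r has just one choice, so r = 8.
Determined: f=1, r=8. The other variables each still have more than one consistent value. That makes 2.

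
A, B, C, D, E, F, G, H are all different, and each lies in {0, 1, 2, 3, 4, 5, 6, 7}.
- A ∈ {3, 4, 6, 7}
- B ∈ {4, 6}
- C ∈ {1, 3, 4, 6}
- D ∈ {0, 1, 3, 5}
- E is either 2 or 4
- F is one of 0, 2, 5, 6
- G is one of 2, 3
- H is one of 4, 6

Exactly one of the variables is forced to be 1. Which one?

The 8 variables draw from only 8 values {0, 1, 2, 3, 4, 5, 6, 7}, so each is used; only A can be 7, hence A = 7.
The 2 variables B and H are confined to {4, 6}, which locks those values in; drop them from C, E, F.
E must be 2 (only option left). Remove 2 from F, G.
G has just one choice, so G = 3. Remove 3 from C, D.
So 1 goes to C.

C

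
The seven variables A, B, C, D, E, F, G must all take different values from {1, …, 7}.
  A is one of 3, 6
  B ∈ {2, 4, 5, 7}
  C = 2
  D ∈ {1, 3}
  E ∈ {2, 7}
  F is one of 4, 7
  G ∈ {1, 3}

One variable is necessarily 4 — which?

F

C has just one choice, so C = 2. So B, E can't be 2.
E's domain is down to {7}, so E = 7. Remove 7 from B, F.
So 4 goes to F.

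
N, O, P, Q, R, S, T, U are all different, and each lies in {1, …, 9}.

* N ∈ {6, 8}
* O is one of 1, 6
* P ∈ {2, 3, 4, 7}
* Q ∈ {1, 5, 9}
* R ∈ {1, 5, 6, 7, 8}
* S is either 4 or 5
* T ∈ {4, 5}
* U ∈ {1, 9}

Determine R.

S and T share exactly the 2 values {4, 5}; by pigeonhole those values go to them, so strike 4, 5 from P, Q, R.
The 2 variables Q and U are confined to {1, 9}, which locks those values in; drop them from O, R.
That leaves O = 6. Strike 6 from N, R.
N must be 8 (only option left). Strike 8 from R.
So R = 7.

7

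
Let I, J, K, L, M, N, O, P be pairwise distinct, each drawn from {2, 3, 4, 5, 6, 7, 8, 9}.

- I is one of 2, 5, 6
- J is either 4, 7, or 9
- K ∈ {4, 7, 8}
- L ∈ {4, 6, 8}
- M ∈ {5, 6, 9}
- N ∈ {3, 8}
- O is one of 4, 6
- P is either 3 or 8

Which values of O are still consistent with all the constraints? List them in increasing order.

The 8 variables draw from only 8 values {2, 3, 4, 5, 6, 7, 8, 9}, so each is used; only I can be 2, hence I = 2.
Among the 7 still-open variables, 5 fits only M (and all 7 values in {3, 4, 5, 6, 7, 8, 9} must be used), so M = 5.
Among the 6 still-open variables, 9 fits only J (and all 6 values in {3, 4, 6, 7, 8, 9} must be used), so J = 9.
The 5 still-open variables together cover exactly {3, 4, 6, 7, 8} — 5 values for 5 variables — and 7 appears only in K's list, so K = 7.
The 2 variables N and P are confined to {3, 8}, which locks those values in; drop them from L.
No further eliminations apply; O can still be any of 4, 6.

4, 6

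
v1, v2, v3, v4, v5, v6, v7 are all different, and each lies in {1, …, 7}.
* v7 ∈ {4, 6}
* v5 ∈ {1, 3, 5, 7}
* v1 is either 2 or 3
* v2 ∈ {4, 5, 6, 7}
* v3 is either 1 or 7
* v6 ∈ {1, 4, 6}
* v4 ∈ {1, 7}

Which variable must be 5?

The 7 variables together cover exactly {1, 2, 3, 4, 5, 6, 7} — 7 values for 7 variables — and 2 appears only in v1's list, so v1 = 2.
Among the 6 still-open variables, 3 fits only v5 (and all 6 values in {1, 3, 4, 5, 6, 7} must be used), so v5 = 3.
The 5 still-open variables together cover exactly {1, 4, 5, 6, 7} — 5 values for 5 variables — and 5 appears only in v2's list, so v2 = 5.

v2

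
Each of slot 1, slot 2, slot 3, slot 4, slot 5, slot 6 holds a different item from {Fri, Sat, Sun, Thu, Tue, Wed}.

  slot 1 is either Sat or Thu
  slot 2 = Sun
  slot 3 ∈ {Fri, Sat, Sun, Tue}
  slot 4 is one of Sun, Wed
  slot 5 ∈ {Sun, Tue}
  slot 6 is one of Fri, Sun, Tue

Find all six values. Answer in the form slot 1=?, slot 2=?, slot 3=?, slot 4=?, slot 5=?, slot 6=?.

slot 1=Thu, slot 2=Sun, slot 3=Sat, slot 4=Wed, slot 5=Tue, slot 6=Fri

slot 2 has just one choice, so slot 2 = Sun. So slot 3, slot 4, slot 5, slot 6 can't be Sun.
slot 4's domain is down to {Wed}, so slot 4 = Wed.
slot 5's domain is down to {Tue}, so slot 5 = Tue. Eliminate Tue elsewhere: slot 3, slot 6.
slot 6's domain is down to {Fri}, so slot 6 = Fri. So slot 3 can't be Fri.
slot 3 must be Sat (only option left). Remove Sat from slot 1.
That leaves slot 1 = Thu.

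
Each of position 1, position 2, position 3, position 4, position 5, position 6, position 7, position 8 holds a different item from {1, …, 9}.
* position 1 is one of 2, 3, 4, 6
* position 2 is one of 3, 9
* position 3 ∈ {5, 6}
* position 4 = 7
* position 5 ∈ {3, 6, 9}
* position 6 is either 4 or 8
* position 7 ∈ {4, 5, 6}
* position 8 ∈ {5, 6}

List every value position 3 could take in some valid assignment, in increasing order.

5, 6

position 4's domain is down to {7}, so position 4 = 7.
Among the 7 still-open variables, 2 fits only position 1 (and all 7 values in {2, 3, 4, 5, 6, 8, 9} must be used), so position 1 = 2.
The 6 still-open variables draw from only 6 values {3, 4, 5, 6, 8, 9}, so each is used; only position 6 can be 8, hence position 6 = 8.
The 5 still-open variables draw from only 5 values {3, 4, 5, 6, 9}, so each is used; only position 7 can be 4, hence position 7 = 4.
position 3 and position 8 between them cover only {5, 6} — a naked pair. Remove those values from position 5.
No further eliminations apply; position 3 can still be any of 5, 6.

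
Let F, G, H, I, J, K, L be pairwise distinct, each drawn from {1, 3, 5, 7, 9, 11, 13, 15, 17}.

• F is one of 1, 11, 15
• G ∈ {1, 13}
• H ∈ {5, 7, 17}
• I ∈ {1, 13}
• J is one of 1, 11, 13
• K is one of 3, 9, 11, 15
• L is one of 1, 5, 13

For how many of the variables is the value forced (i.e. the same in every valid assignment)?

G and I share exactly the 2 values {1, 13}; by pigeonhole those values go to them, so strike 1, 13 from F, J, L.
That leaves J = 11. Remove 11 from F, K.
L's domain is down to {5}, so L = 5. So H can't be 5.
F's domain is down to {15}, so F = 15. So K can't be 15.
Determined: F=15, J=11, L=5. The other variables each still have more than one consistent value. That makes 3.

3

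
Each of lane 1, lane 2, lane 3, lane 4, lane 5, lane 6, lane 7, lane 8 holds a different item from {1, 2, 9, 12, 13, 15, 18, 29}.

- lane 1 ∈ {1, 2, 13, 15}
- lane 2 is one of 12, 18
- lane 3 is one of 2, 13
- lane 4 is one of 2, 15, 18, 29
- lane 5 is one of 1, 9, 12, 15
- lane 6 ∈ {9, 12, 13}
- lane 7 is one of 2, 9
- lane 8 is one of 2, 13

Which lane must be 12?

lane 6

The 8 variables together cover exactly {1, 2, 9, 12, 13, 15, 18, 29} — 8 values for 8 variables — and 29 appears only in lane 4's list, so lane 4 = 29.
The 7 still-open variables draw from only 7 values {1, 2, 9, 12, 13, 15, 18}, so each is used; only lane 2 can be 18, hence lane 2 = 18.
The 2 variables lane 3 and lane 8 are confined to {2, 13}, which locks those values in; drop them from lane 1, lane 6, lane 7.
lane 7 has just one choice, so lane 7 = 9. So lane 5, lane 6 can't be 9.
So 12 goes to lane 6.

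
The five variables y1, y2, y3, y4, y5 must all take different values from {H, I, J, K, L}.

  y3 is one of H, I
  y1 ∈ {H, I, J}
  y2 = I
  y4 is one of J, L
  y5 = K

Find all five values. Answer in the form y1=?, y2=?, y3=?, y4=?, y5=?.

y2 has just one choice, so y2 = I. So y1, y3 can't be I.
y3 has just one choice, so y3 = H. Eliminate H elsewhere: y1.
y5 must be K (only option left).
That leaves y1 = J. Strike J from y4.
That leaves y4 = L.

y1=J, y2=I, y3=H, y4=L, y5=K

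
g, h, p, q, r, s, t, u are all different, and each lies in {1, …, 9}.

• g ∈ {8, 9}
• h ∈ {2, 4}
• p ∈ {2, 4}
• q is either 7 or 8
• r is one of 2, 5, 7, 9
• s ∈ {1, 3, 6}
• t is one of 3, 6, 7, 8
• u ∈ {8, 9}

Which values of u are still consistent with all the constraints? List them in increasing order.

g and u share exactly the 2 values {8, 9}; by pigeonhole those values go to them, so strike 8, 9 from q, r, t.
q has just one choice, so q = 7. Strike 7 from r, t.
The 2 variables h and p are confined to {2, 4}, which locks those values in; drop them from r.
r's domain is down to {5}, so r = 5.
No further eliminations apply; u can still be any of 8, 9.

8, 9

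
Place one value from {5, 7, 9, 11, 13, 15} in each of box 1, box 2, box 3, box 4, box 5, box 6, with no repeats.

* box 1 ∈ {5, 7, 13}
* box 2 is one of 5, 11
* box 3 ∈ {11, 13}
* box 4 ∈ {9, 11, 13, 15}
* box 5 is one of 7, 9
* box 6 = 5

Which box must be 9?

box 6 must be 5 (only option left). Remove 5 from box 1, box 2.
box 2 has just one choice, so box 2 = 11. So box 3, box 4 can't be 11.
box 3 has just one choice, so box 3 = 13. So box 1, box 4 can't be 13.
That leaves box 1 = 7. So box 5 can't be 7.
So 9 goes to box 5.

box 5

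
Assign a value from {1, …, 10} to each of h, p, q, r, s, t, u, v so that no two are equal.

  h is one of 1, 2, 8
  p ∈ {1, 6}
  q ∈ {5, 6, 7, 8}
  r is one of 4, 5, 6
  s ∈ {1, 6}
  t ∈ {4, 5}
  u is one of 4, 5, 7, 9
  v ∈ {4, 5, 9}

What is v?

The 8 variables together cover exactly {1, 2, 4, 5, 6, 7, 8, 9} — 8 values for 8 variables — and 2 appears only in h's list, so h = 2.
Among the 7 still-open variables, 8 fits only q (and all 7 values in {1, 4, 5, 6, 7, 8, 9} must be used), so q = 8.
The 6 still-open variables draw from only 6 values {1, 4, 5, 6, 7, 9}, so each is used; only u can be 7, hence u = 7.
The 5 still-open variables together cover exactly {1, 4, 5, 6, 9} — 5 values for 5 variables — and 9 appears only in v's list, so v = 9.

9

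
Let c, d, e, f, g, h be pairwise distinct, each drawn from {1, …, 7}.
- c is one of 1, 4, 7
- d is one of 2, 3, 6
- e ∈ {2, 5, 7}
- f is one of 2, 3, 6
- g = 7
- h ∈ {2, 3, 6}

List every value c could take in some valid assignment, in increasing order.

g's domain is down to {7}, so g = 7. Eliminate 7 elsewhere: c, e.
d, f, h share exactly the 3 values {2, 3, 6}; by pigeonhole those values go to them, so strike 2, 3, 6 from e.
e has just one choice, so e = 5.
No further eliminations apply; c can still be any of 1, 4.

1, 4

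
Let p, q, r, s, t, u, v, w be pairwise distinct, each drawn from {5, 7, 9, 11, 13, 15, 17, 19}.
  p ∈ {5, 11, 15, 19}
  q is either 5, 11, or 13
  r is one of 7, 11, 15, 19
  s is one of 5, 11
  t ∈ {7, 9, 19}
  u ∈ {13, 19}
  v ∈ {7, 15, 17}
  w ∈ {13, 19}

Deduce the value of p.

15

Among the 8 variables, 9 fits only t (and all 8 values in {5, 7, 9, 11, 13, 15, 17, 19} must be used), so t = 9.
The 7 still-open variables draw from only 7 values {5, 7, 11, 13, 15, 17, 19}, so each is used; only v can be 17, hence v = 17.
Among the 6 still-open variables, 7 fits only r (and all 6 values in {5, 7, 11, 13, 15, 19} must be used), so r = 7.
Among the 5 still-open variables, 15 fits only p (and all 5 values in {5, 11, 13, 15, 19} must be used), so p = 15.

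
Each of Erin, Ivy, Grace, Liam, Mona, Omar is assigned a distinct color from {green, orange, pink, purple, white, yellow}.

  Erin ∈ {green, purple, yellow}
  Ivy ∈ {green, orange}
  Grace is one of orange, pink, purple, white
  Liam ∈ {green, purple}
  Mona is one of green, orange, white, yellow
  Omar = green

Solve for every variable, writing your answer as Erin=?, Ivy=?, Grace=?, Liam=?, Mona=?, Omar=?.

Omar has just one choice, so Omar = green. Eliminate green elsewhere: Erin, Ivy, Liam, Mona.
Ivy has just one choice, so Ivy = orange. Remove orange from Grace, Mona.
Liam's domain is down to {purple}, so Liam = purple. So Erin, Grace can't be purple.
That leaves Erin = yellow. Eliminate yellow elsewhere: Mona.
Mona has just one choice, so Mona = white. Eliminate white elsewhere: Grace.
Grace's domain is down to {pink}, so Grace = pink.

Erin=yellow, Ivy=orange, Grace=pink, Liam=purple, Mona=white, Omar=green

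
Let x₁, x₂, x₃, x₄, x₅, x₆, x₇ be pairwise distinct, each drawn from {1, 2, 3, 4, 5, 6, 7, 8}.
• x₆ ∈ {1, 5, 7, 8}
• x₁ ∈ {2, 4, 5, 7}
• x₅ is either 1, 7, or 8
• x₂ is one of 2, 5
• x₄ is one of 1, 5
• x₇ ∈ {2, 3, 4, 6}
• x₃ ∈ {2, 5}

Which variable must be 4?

The 2 variables x₂ and x₃ are confined to {2, 5}, which locks those values in; drop them from x₁, x₄, x₆, x₇.
x₄ must be 1 (only option left). Eliminate 1 elsewhere: x₅, x₆.
x₅ and x₆ share exactly the 2 values {7, 8}; by pigeonhole those values go to them, so strike 7, 8 from x₁.
So 4 goes to x₁.

x₁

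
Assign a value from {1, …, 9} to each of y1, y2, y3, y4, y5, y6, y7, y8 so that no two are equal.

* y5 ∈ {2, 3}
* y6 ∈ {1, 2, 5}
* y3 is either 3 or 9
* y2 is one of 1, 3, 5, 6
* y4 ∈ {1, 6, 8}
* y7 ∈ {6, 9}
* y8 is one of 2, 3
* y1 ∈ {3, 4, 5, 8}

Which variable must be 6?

y7

Among the 8 variables, 4 fits only y1 (and all 8 values in {1, 2, 3, 4, 5, 6, 8, 9} must be used), so y1 = 4.
Among the 7 still-open variables, 8 fits only y4 (and all 7 values in {1, 2, 3, 5, 6, 8, 9} must be used), so y4 = 8.
y5 and y8 between them cover only {2, 3} — a naked pair. Remove those values from y2, y3, y6.
y3's domain is down to {9}, so y3 = 9. Remove 9 from y7.
So 6 goes to y7.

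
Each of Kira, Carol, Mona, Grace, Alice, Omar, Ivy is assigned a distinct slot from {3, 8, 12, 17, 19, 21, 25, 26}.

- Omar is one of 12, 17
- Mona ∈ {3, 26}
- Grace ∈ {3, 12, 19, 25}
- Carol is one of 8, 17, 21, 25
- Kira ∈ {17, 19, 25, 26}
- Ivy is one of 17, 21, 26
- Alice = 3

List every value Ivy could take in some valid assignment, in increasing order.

Alice has just one choice, so Alice = 3. Eliminate 3 elsewhere: Mona, Grace.
Mona's domain is down to {26}, so Mona = 26. Remove 26 from Kira, Ivy.
No further eliminations apply; Ivy can still be any of 17, 21.

17, 21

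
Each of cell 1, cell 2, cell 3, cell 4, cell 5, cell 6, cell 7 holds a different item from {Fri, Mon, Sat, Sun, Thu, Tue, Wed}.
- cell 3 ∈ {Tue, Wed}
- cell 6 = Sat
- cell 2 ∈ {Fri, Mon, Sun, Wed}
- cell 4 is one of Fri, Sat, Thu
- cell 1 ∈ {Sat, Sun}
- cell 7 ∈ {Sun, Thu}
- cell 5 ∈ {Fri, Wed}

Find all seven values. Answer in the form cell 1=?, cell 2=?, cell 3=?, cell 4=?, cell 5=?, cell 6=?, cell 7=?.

cell 6 has just one choice, so cell 6 = Sat. Remove Sat from cell 1, cell 4.
cell 1 must be Sun (only option left). Eliminate Sun elsewhere: cell 2, cell 7.
That leaves cell 7 = Thu. Remove Thu from cell 4.
cell 4's domain is down to {Fri}, so cell 4 = Fri. Remove Fri from cell 2, cell 5.
cell 5 must be Wed (only option left). Strike Wed from cell 2, cell 3.
cell 2 has just one choice, so cell 2 = Mon.
cell 3 has just one choice, so cell 3 = Tue.

cell 1=Sun, cell 2=Mon, cell 3=Tue, cell 4=Fri, cell 5=Wed, cell 6=Sat, cell 7=Thu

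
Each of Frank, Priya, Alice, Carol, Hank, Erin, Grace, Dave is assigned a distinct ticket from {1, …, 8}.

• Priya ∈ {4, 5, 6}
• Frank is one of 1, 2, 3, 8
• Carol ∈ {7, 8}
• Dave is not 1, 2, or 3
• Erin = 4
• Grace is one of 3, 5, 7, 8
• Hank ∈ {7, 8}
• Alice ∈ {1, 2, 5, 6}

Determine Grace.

3

Erin's domain is down to {4}, so Erin = 4. Strike 4 from Priya, Dave.
Carol and Hank share exactly the 2 values {7, 8}; by pigeonhole those values go to them, so strike 7, 8 from Frank, Grace, Dave.
Priya and Dave between them cover only {5, 6} — a naked pair. Remove those values from Alice, Grace.
So Grace = 3.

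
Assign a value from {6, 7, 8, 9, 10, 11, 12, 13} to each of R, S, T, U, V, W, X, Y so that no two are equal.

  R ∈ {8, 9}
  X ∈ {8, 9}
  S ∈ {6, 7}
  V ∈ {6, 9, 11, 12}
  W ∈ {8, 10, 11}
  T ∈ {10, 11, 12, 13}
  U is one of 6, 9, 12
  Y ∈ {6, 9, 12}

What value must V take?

11

Among the 8 variables, 7 fits only S (and all 8 values in {6, 7, 8, 9, 10, 11, 12, 13} must be used), so S = 7.
Among the 7 still-open variables, 13 fits only T (and all 7 values in {6, 8, 9, 10, 11, 12, 13} must be used), so T = 13.
The 6 still-open variables together cover exactly {6, 8, 9, 10, 11, 12} — 6 values for 6 variables — and 10 appears only in W's list, so W = 10.
The 5 still-open variables draw from only 5 values {6, 8, 9, 11, 12}, so each is used; only V can be 11, hence V = 11.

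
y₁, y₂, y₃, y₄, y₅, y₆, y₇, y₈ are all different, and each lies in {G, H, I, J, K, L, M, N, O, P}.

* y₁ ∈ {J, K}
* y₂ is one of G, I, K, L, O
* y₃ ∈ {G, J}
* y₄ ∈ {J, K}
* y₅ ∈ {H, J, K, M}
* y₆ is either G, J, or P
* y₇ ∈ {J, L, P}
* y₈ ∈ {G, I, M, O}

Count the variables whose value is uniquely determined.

3

y₁ and y₄ share exactly the 2 values {J, K}; by pigeonhole those values go to them, so strike J, K from y₂, y₃, y₅, y₆, y₇.
That leaves y₃ = G. So y₂, y₆, y₈ can't be G.
y₆ has just one choice, so y₆ = P. Remove P from y₇.
y₇'s domain is down to {L}, so y₇ = L. Eliminate L elsewhere: y₂.
Determined: y₃=G, y₆=P, y₇=L. The other variables each still have more than one consistent value. That makes 3.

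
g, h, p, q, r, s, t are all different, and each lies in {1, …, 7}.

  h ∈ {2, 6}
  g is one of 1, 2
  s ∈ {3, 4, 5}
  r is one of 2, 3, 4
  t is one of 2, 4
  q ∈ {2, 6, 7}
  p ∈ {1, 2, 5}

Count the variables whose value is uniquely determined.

2

Among the 7 variables, 7 fits only q (and all 7 values in {1, 2, 3, 4, 5, 6, 7} must be used), so q = 7.
Among the 6 still-open variables, 6 fits only h (and all 6 values in {1, 2, 3, 4, 5, 6} must be used), so h = 6.
Determined: h=6, q=7. The other variables each still have more than one consistent value. That makes 2.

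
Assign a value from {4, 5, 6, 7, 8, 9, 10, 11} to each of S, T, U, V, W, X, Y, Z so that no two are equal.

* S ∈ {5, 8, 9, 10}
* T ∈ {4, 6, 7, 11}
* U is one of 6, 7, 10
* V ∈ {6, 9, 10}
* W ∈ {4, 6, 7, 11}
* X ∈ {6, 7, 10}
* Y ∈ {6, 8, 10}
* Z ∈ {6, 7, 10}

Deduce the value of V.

Among the 8 variables, 5 fits only S (and all 8 values in {4, 5, 6, 7, 8, 9, 10, 11} must be used), so S = 5.
The 7 still-open variables draw from only 7 values {4, 6, 7, 8, 9, 10, 11}, so each is used; only Y can be 8, hence Y = 8.
The 6 still-open variables draw from only 6 values {4, 6, 7, 9, 10, 11}, so each is used; only V can be 9, hence V = 9.

9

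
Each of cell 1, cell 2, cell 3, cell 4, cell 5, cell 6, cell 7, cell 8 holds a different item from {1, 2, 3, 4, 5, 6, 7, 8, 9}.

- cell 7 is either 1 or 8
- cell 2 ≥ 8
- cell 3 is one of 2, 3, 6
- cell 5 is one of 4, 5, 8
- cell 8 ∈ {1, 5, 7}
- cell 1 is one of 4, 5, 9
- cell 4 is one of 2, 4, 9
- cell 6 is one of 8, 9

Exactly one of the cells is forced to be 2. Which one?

cell 2 and cell 6 between them cover only {8, 9} — a naked pair. Remove those values from cell 1, cell 4, cell 5, cell 7.
cell 7 must be 1 (only option left). Remove 1 from cell 8.
The 2 variables cell 1 and cell 5 are confined to {4, 5}, which locks those values in; drop them from cell 4, cell 8.
So 2 goes to cell 4.

cell 4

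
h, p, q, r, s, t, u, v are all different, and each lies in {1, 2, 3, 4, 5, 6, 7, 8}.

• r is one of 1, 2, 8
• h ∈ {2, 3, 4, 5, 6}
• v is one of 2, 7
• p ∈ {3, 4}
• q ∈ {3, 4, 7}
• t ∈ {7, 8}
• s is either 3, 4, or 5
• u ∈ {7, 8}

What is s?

Among the 8 variables, 1 fits only r (and all 8 values in {1, 2, 3, 4, 5, 6, 7, 8} must be used), so r = 1.
The 7 still-open variables draw from only 7 values {2, 3, 4, 5, 6, 7, 8}, so each is used; only h can be 6, hence h = 6.
Among the 6 still-open variables, 2 fits only v (and all 6 values in {2, 3, 4, 5, 7, 8} must be used), so v = 2.
The 5 still-open variables together cover exactly {3, 4, 5, 7, 8} — 5 values for 5 variables — and 5 appears only in s's list, so s = 5.

5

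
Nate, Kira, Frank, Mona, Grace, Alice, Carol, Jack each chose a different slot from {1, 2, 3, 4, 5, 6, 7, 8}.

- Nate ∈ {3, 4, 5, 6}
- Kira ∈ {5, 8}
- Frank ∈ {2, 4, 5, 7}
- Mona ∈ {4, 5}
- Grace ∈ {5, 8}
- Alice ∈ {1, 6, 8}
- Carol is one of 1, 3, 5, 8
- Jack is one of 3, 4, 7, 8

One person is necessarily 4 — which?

The 8 variables together cover exactly {1, 2, 3, 4, 5, 6, 7, 8} — 8 values for 8 variables — and 2 appears only in Frank's list, so Frank = 2.
The 7 still-open variables draw from only 7 values {1, 3, 4, 5, 6, 7, 8}, so each is used; only Jack can be 7, hence Jack = 7.
Kira and Grace between them cover only {5, 8} — a naked pair. Remove those values from Nate, Mona, Alice, Carol.
So 4 goes to Mona.

Mona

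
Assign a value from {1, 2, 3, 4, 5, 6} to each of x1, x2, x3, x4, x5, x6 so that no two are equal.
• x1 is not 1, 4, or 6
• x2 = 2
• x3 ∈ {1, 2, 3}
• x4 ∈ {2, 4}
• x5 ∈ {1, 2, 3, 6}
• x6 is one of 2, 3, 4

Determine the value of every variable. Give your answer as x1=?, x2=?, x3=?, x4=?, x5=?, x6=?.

x1=5, x2=2, x3=1, x4=4, x5=6, x6=3

x2's domain is down to {2}, so x2 = 2. Remove 2 from x1, x3, x4, x5, x6.
That leaves x4 = 4. So x6 can't be 4.
x6 must be 3 (only option left). So x1, x3, x5 can't be 3.
x1 must be 5 (only option left).
That leaves x3 = 1. Eliminate 1 elsewhere: x5.
x5's domain is down to {6}, so x5 = 6.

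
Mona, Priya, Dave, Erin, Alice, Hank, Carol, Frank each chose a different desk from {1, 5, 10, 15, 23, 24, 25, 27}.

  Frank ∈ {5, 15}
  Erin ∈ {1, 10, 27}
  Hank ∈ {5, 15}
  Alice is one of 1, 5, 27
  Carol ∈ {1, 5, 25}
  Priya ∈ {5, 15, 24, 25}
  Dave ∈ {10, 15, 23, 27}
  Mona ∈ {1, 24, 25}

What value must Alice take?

The 8 variables draw from only 8 values {1, 5, 10, 15, 23, 24, 25, 27}, so each is used; only Dave can be 23, hence Dave = 23.
Among the 7 still-open variables, 10 fits only Erin (and all 7 values in {1, 5, 10, 15, 24, 25, 27} must be used), so Erin = 10.
The 6 still-open variables draw from only 6 values {1, 5, 15, 24, 25, 27}, so each is used; only Alice can be 27, hence Alice = 27.

27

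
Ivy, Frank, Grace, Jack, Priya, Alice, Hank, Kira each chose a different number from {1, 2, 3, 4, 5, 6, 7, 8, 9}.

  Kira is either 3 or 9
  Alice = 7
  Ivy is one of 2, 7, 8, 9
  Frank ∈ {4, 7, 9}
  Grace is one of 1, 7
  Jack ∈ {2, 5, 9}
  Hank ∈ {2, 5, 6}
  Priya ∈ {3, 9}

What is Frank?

Alice must be 7 (only option left). Eliminate 7 elsewhere: Ivy, Frank, Grace.
Grace's domain is down to {1}, so Grace = 1.
The 2 variables Priya and Kira are confined to {3, 9}, which locks those values in; drop them from Ivy, Frank, Jack.
So Frank = 4.

4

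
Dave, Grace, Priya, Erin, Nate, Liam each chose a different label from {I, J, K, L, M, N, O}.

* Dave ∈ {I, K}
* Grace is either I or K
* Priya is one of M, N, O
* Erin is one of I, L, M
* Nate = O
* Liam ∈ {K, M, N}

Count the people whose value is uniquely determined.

2

Nate must be O (only option left). Eliminate O elsewhere: Priya.
The 5 still-open variables together cover exactly {I, K, L, M, N} — 5 values for 5 variables — and L appears only in Erin's list, so Erin = L.
Dave and Grace share exactly the 2 values {I, K}; by pigeonhole those values go to them, so strike I, K from Liam.
Determined: Erin=L, Nate=O. The other people each still have more than one consistent value. That makes 2.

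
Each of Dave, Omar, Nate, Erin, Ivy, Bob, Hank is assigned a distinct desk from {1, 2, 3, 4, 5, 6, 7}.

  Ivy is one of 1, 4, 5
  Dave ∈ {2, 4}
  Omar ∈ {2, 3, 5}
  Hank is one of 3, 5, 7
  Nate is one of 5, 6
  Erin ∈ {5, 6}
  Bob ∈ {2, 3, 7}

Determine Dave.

The 7 variables draw from only 7 values {1, 2, 3, 4, 5, 6, 7}, so each is used; only Ivy can be 1, hence Ivy = 1.
Among the 6 still-open variables, 4 fits only Dave (and all 6 values in {2, 3, 4, 5, 6, 7} must be used), so Dave = 4.

4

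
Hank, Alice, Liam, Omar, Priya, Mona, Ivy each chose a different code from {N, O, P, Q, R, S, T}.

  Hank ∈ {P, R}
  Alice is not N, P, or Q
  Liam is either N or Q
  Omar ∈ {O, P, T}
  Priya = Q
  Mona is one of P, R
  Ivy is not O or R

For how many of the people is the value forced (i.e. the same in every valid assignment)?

2

Priya must be Q (only option left). Remove Q from Liam, Ivy.
That leaves Liam = N. So Ivy can't be N.
Hank and Mona between them cover only {P, R} — a naked pair. Remove those values from Alice, Omar, Ivy.
Determined: Liam=N, Priya=Q. The other people each still have more than one consistent value. That makes 2.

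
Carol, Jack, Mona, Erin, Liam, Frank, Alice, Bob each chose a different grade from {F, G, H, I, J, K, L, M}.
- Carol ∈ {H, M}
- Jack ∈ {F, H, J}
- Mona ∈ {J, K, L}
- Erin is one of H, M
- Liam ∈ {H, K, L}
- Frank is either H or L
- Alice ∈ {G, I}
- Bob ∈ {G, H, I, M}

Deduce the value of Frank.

The 8 variables draw from only 8 values {F, G, H, I, J, K, L, M}, so each is used; only Jack can be F, hence Jack = F.
The 7 still-open variables draw from only 7 values {G, H, I, J, K, L, M}, so each is used; only Mona can be J, hence Mona = J.
Among the 6 still-open variables, K fits only Liam (and all 6 values in {G, H, I, K, L, M} must be used), so Liam = K.
The 5 still-open variables draw from only 5 values {G, H, I, L, M}, so each is used; only Frank can be L, hence Frank = L.

L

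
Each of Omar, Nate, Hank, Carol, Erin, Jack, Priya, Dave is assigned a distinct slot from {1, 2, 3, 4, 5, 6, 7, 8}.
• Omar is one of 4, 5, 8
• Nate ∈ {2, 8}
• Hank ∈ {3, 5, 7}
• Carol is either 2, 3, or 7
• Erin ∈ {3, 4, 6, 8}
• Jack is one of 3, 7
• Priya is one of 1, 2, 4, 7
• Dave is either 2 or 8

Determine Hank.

The 8 variables together cover exactly {1, 2, 3, 4, 5, 6, 7, 8} — 8 values for 8 variables — and 1 appears only in Priya's list, so Priya = 1.
The 7 still-open variables together cover exactly {2, 3, 4, 5, 6, 7, 8} — 7 values for 7 variables — and 6 appears only in Erin's list, so Erin = 6.
Among the 6 still-open variables, 4 fits only Omar (and all 6 values in {2, 3, 4, 5, 7, 8} must be used), so Omar = 4.
The 5 still-open variables together cover exactly {2, 3, 5, 7, 8} — 5 values for 5 variables — and 5 appears only in Hank's list, so Hank = 5.

5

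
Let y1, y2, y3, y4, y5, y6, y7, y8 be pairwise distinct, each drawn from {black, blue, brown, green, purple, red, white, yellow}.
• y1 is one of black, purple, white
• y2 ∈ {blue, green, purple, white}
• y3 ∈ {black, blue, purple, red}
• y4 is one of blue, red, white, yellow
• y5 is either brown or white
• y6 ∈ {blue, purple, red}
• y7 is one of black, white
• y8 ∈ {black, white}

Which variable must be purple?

y1

The 8 variables draw from only 8 values {black, blue, brown, green, purple, red, white, yellow}, so each is used; only y5 can be brown, hence y5 = brown.
The 7 still-open variables draw from only 7 values {black, blue, green, purple, red, white, yellow}, so each is used; only y2 can be green, hence y2 = green.
Among the 6 still-open variables, yellow fits only y4 (and all 6 values in {black, blue, purple, red, white, yellow} must be used), so y4 = yellow.
y7 and y8 share exactly the 2 values {black, white}; by pigeonhole those values go to them, so strike black, white from y1, y3.
So purple goes to y1.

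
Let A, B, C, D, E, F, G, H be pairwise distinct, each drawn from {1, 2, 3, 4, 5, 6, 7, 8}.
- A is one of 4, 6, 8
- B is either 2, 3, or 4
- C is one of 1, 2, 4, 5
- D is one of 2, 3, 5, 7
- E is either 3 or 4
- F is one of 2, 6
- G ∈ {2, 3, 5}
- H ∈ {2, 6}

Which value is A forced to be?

The 8 variables draw from only 8 values {1, 2, 3, 4, 5, 6, 7, 8}, so each is used; only C can be 1, hence C = 1.
Among the 7 still-open variables, 7 fits only D (and all 7 values in {2, 3, 4, 5, 6, 7, 8} must be used), so D = 7.
The 6 still-open variables draw from only 6 values {2, 3, 4, 5, 6, 8}, so each is used; only G can be 5, hence G = 5.
The 5 still-open variables together cover exactly {2, 3, 4, 6, 8} — 5 values for 5 variables — and 8 appears only in A's list, so A = 8.

8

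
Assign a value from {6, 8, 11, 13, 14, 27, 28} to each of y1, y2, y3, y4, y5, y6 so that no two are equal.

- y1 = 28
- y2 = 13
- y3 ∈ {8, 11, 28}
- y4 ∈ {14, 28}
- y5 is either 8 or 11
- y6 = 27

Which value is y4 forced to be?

14

y1's domain is down to {28}, so y1 = 28. Strike 28 from y3, y4.
So y4 = 14.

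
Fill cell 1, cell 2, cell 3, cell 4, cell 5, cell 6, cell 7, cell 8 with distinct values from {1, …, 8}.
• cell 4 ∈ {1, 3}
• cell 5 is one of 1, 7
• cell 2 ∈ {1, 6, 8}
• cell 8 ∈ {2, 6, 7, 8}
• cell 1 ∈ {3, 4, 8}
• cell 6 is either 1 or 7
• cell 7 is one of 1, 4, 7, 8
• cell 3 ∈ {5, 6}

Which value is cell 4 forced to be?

3

The 8 variables together cover exactly {1, 2, 3, 4, 5, 6, 7, 8} — 8 values for 8 variables — and 2 appears only in cell 8's list, so cell 8 = 2.
Among the 7 still-open variables, 5 fits only cell 3 (and all 7 values in {1, 3, 4, 5, 6, 7, 8} must be used), so cell 3 = 5.
The 6 still-open variables draw from only 6 values {1, 3, 4, 6, 7, 8}, so each is used; only cell 2 can be 6, hence cell 2 = 6.
cell 5 and cell 6 share exactly the 2 values {1, 7}; by pigeonhole those values go to them, so strike 1, 7 from cell 4, cell 7.
So cell 4 = 3.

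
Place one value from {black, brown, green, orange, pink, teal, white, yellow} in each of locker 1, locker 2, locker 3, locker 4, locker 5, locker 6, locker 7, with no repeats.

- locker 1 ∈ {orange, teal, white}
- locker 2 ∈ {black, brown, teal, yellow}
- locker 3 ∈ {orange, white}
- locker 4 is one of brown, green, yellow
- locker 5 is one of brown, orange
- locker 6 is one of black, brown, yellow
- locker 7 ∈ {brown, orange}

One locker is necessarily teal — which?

The 7 variables draw from only 7 values {black, brown, green, orange, teal, white, yellow}, so each is used; only locker 4 can be green, hence locker 4 = green.
locker 5 and locker 7 between them cover only {brown, orange} — a naked pair. Remove those values from locker 1, locker 2, locker 3, locker 6.
locker 3 must be white (only option left). So locker 1 can't be white.
So teal goes to locker 1.

locker 1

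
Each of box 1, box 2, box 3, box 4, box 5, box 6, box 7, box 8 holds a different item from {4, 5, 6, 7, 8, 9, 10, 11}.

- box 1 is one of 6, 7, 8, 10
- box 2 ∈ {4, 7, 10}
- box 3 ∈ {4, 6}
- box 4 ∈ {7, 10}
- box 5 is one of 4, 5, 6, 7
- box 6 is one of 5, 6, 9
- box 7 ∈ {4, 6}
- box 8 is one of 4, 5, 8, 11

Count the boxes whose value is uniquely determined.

4

The 8 variables together cover exactly {4, 5, 6, 7, 8, 9, 10, 11} — 8 values for 8 variables — and 9 appears only in box 6's list, so box 6 = 9.
The 7 still-open variables draw from only 7 values {4, 5, 6, 7, 8, 10, 11}, so each is used; only box 8 can be 11, hence box 8 = 11.
The 6 still-open variables together cover exactly {4, 5, 6, 7, 8, 10} — 6 values for 6 variables — and 5 appears only in box 5's list, so box 5 = 5.
The 5 still-open variables draw from only 5 values {4, 6, 7, 8, 10}, so each is used; only box 1 can be 8, hence box 1 = 8.
box 3 and box 7 between them cover only {4, 6} — a naked pair. Remove those values from box 2.
Determined: box 1=8, box 5=5, box 6=9, box 8=11. The other boxes each still have more than one consistent value. That makes 4.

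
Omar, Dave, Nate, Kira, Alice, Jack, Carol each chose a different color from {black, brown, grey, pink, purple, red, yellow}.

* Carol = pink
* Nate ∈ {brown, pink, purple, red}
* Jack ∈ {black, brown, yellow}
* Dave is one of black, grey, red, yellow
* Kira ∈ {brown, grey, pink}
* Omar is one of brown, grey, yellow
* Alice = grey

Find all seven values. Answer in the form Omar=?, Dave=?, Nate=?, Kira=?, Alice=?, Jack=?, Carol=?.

Alice has just one choice, so Alice = grey. Strike grey from Omar, Dave, Kira.
That leaves Carol = pink. So Nate, Kira can't be pink.
That leaves Kira = brown. So Omar, Nate, Jack can't be brown.
Omar has just one choice, so Omar = yellow. Remove yellow from Dave, Jack.
That leaves Jack = black. Strike black from Dave.
That leaves Dave = red. Eliminate red elsewhere: Nate.
That leaves Nate = purple.

Omar=yellow, Dave=red, Nate=purple, Kira=brown, Alice=grey, Jack=black, Carol=pink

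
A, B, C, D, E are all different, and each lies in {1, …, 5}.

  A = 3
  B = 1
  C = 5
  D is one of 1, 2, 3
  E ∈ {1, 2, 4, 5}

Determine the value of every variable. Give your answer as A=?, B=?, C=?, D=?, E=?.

A's domain is down to {3}, so A = 3. Eliminate 3 elsewhere: D.
B must be 1 (only option left). Strike 1 from D, E.
C has just one choice, so C = 5. Strike 5 from E.
D has just one choice, so D = 2. So E can't be 2.
That leaves E = 4.

A=3, B=1, C=5, D=2, E=4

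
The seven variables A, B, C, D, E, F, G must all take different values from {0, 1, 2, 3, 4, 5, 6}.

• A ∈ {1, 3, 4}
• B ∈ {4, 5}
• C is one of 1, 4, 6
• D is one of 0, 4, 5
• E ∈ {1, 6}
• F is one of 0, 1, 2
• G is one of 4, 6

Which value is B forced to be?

5

The 7 variables draw from only 7 values {0, 1, 2, 3, 4, 5, 6}, so each is used; only F can be 2, hence F = 2.
The 6 still-open variables together cover exactly {0, 1, 3, 4, 5, 6} — 6 values for 6 variables — and 0 appears only in D's list, so D = 0.
The 5 still-open variables together cover exactly {1, 3, 4, 5, 6} — 5 values for 5 variables — and 3 appears only in A's list, so A = 3.
The 4 still-open variables draw from only 4 values {1, 4, 5, 6}, so each is used; only B can be 5, hence B = 5.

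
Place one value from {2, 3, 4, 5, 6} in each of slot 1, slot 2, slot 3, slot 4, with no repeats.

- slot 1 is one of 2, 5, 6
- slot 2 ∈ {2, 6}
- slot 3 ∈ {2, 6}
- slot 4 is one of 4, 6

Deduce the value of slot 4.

4

The 4 variables draw from only 4 values {2, 4, 5, 6}, so each is used; only slot 4 can be 4, hence slot 4 = 4.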